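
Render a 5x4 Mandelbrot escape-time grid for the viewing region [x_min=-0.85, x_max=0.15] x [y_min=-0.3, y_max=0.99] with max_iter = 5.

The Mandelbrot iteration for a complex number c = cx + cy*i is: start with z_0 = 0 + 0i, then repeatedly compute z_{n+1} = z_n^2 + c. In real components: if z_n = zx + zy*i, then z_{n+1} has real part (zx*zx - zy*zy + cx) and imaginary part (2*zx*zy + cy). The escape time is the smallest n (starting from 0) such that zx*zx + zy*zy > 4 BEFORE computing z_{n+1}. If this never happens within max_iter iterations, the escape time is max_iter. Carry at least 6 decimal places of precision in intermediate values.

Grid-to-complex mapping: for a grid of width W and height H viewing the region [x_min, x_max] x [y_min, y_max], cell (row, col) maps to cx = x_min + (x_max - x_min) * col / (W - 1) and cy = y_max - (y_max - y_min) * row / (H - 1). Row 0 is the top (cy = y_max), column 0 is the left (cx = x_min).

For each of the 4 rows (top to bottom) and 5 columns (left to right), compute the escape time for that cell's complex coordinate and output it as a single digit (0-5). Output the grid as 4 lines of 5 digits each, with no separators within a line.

(row=0, col=0): c = -0.8500 + 0.9900i → escape time 3
(row=0, col=1): c = -0.6000 + 0.9900i → escape time 4
(row=0, col=2): c = -0.3500 + 0.9900i → escape time 5
(row=0, col=3): c = -0.1000 + 0.9900i → escape time 5
(row=0, col=4): c = 0.1500 + 0.9900i → escape time 4
(row=1, col=0): c = -0.8500 + 0.5600i → escape time 5
(row=1, col=1): c = -0.6000 + 0.5600i → escape time 5
(row=1, col=2): c = -0.3500 + 0.5600i → escape time 5
(row=1, col=3): c = -0.1000 + 0.5600i → escape time 5
(row=1, col=4): c = 0.1500 + 0.5600i → escape time 5
(row=2, col=0): c = -0.8500 + 0.1300i → escape time 5
(row=2, col=1): c = -0.6000 + 0.1300i → escape time 5
(row=2, col=2): c = -0.3500 + 0.1300i → escape time 5
(row=2, col=3): c = -0.1000 + 0.1300i → escape time 5
(row=2, col=4): c = 0.1500 + 0.1300i → escape time 5
(row=3, col=0): c = -0.8500 + -0.3000i → escape time 5
(row=3, col=1): c = -0.6000 + -0.3000i → escape time 5
(row=3, col=2): c = -0.3500 + -0.3000i → escape time 5
(row=3, col=3): c = -0.1000 + -0.3000i → escape time 5
(row=3, col=4): c = 0.1500 + -0.3000i → escape time 5

Answer: 34554
55555
55555
55555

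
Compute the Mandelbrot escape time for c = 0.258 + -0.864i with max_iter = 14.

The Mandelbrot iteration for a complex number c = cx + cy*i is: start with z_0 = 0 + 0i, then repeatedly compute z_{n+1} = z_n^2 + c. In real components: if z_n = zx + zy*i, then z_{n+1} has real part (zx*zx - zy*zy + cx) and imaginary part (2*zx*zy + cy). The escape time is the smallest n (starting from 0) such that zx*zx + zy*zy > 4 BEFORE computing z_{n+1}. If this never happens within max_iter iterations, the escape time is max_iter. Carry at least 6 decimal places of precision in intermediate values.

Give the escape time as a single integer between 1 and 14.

Answer: 4

Derivation:
z_0 = 0 + 0i, c = 0.2580 + -0.8640i
Iter 1: z = 0.2580 + -0.8640i, |z|^2 = 0.8131
Iter 2: z = -0.4219 + -1.3098i, |z|^2 = 1.8937
Iter 3: z = -1.2796 + 0.2413i, |z|^2 = 1.6956
Iter 4: z = 1.8372 + -1.4816i, |z|^2 = 5.5703
Escaped at iteration 4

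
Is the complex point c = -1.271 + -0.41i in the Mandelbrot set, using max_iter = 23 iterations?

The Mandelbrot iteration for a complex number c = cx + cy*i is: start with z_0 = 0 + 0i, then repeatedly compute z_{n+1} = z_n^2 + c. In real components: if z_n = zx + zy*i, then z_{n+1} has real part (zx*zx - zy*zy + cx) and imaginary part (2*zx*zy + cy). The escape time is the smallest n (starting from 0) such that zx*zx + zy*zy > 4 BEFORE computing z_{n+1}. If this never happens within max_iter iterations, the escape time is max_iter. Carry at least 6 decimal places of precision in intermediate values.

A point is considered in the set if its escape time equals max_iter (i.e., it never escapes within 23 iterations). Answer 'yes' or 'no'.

z_0 = 0 + 0i, c = -1.2710 + -0.4100i
Iter 1: z = -1.2710 + -0.4100i, |z|^2 = 1.7835
Iter 2: z = 0.1763 + 0.6322i, |z|^2 = 0.4308
Iter 3: z = -1.6396 + -0.1870i, |z|^2 = 2.7233
Iter 4: z = 1.3823 + 0.2033i, |z|^2 = 1.9522
Iter 5: z = 0.5985 + 0.1521i, |z|^2 = 0.3813
Iter 6: z = -0.9359 + -0.2280i, |z|^2 = 0.9279
Iter 7: z = -0.4470 + 0.0167i, |z|^2 = 0.2001
Iter 8: z = -1.0714 + -0.4250i, |z|^2 = 1.3286
Iter 9: z = -0.3036 + 0.5007i, |z|^2 = 0.3428
Iter 10: z = -1.4295 + -0.7140i, |z|^2 = 2.5533
Iter 11: z = 0.2626 + 1.6314i, |z|^2 = 2.7303
Iter 12: z = -3.8633 + 0.4469i, |z|^2 = 15.1251
Escaped at iteration 12

Answer: no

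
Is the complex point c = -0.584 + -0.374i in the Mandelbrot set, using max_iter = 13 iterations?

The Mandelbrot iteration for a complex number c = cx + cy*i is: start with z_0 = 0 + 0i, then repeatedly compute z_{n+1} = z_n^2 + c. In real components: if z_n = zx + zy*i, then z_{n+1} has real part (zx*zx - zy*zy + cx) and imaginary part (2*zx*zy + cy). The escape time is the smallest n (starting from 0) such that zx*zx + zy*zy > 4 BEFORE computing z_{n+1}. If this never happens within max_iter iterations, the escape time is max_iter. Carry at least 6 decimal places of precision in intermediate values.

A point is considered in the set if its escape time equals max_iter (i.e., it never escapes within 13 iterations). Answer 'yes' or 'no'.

Answer: yes

Derivation:
z_0 = 0 + 0i, c = -0.5840 + -0.3740i
Iter 1: z = -0.5840 + -0.3740i, |z|^2 = 0.4809
Iter 2: z = -0.3828 + 0.0628i, |z|^2 = 0.1505
Iter 3: z = -0.4414 + -0.4221i, |z|^2 = 0.3730
Iter 4: z = -0.5673 + -0.0014i, |z|^2 = 0.3219
Iter 5: z = -0.2621 + -0.3724i, |z|^2 = 0.2074
Iter 6: z = -0.6540 + -0.1787i, |z|^2 = 0.4597
Iter 7: z = -0.1882 + -0.1402i, |z|^2 = 0.0551
Iter 8: z = -0.5682 + -0.3212i, |z|^2 = 0.4261
Iter 9: z = -0.3643 + -0.0089i, |z|^2 = 0.1328
Iter 10: z = -0.4514 + -0.3675i, |z|^2 = 0.3388
Iter 11: z = -0.5153 + -0.0423i, |z|^2 = 0.2673
Iter 12: z = -0.3202 + -0.3304i, |z|^2 = 0.2117
Did not escape in 13 iterations → in set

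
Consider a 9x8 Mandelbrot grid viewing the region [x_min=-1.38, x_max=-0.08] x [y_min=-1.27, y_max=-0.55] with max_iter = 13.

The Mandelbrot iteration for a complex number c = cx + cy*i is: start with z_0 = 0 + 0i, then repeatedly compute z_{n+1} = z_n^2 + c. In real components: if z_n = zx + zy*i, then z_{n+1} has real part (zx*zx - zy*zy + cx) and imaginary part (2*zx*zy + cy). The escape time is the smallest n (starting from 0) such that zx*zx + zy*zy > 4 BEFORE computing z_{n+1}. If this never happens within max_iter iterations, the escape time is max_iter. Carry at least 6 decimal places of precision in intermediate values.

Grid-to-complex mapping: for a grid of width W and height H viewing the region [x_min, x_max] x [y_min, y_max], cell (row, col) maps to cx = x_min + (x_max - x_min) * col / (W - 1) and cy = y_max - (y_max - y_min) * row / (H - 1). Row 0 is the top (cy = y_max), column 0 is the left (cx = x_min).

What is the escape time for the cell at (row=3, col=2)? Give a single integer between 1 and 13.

z_0 = 0 + 0i, c = -1.0550 + -0.8586i
Iter 1: z = -1.0550 + -0.8586i, |z|^2 = 1.8502
Iter 2: z = -0.6791 + 0.9530i, |z|^2 = 1.3694
Iter 3: z = -1.5020 + -2.1530i, |z|^2 = 6.8915
Escaped at iteration 3

Answer: 3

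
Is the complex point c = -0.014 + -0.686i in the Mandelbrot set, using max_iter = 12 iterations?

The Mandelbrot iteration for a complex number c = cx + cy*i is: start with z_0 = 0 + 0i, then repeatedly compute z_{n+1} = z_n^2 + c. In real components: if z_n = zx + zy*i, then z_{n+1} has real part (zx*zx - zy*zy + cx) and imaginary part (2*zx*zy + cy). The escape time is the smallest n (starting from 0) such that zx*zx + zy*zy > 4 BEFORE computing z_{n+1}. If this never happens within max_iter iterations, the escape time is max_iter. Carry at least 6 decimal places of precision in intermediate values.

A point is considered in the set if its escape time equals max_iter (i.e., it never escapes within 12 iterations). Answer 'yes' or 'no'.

z_0 = 0 + 0i, c = -0.0140 + -0.6860i
Iter 1: z = -0.0140 + -0.6860i, |z|^2 = 0.4708
Iter 2: z = -0.4844 + -0.6668i, |z|^2 = 0.6793
Iter 3: z = -0.2240 + -0.0400i, |z|^2 = 0.0518
Iter 4: z = 0.0346 + -0.6681i, |z|^2 = 0.4475
Iter 5: z = -0.4591 + -0.7322i, |z|^2 = 0.7469
Iter 6: z = -0.3393 + -0.0137i, |z|^2 = 0.1153
Iter 7: z = 0.1009 + -0.6767i, |z|^2 = 0.4681
Iter 8: z = -0.4618 + -0.8226i, |z|^2 = 0.8899
Iter 9: z = -0.4774 + 0.0737i, |z|^2 = 0.2334
Iter 10: z = 0.2085 + -0.7564i, |z|^2 = 0.6156
Iter 11: z = -0.5426 + -1.0014i, |z|^2 = 1.2973
Did not escape in 12 iterations → in set

Answer: yes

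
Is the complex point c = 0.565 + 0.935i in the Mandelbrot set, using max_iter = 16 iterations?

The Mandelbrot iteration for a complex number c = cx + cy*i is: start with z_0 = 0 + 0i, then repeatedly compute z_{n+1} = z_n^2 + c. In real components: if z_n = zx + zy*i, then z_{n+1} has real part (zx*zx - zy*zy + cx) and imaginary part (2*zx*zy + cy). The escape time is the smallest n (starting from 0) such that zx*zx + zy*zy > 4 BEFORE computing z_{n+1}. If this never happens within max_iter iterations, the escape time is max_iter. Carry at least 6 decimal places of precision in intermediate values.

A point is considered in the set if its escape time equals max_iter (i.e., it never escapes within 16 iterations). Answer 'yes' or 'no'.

z_0 = 0 + 0i, c = 0.5650 + 0.9350i
Iter 1: z = 0.5650 + 0.9350i, |z|^2 = 1.1935
Iter 2: z = 0.0100 + 1.9915i, |z|^2 = 3.9664
Iter 3: z = -3.4012 + 0.9748i, |z|^2 = 12.5183
Escaped at iteration 3

Answer: no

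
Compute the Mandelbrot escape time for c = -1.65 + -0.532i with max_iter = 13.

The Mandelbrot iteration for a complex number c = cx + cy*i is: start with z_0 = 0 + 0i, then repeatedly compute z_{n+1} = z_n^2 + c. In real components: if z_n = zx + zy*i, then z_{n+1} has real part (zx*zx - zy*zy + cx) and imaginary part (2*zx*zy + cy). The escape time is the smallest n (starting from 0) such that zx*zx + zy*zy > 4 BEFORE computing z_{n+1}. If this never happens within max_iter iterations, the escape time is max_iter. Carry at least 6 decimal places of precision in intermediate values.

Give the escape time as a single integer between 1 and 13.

Answer: 3

Derivation:
z_0 = 0 + 0i, c = -1.6500 + -0.5320i
Iter 1: z = -1.6500 + -0.5320i, |z|^2 = 3.0055
Iter 2: z = 0.7895 + 1.2236i, |z|^2 = 2.1205
Iter 3: z = -2.5239 + 1.4000i, |z|^2 = 8.3302
Escaped at iteration 3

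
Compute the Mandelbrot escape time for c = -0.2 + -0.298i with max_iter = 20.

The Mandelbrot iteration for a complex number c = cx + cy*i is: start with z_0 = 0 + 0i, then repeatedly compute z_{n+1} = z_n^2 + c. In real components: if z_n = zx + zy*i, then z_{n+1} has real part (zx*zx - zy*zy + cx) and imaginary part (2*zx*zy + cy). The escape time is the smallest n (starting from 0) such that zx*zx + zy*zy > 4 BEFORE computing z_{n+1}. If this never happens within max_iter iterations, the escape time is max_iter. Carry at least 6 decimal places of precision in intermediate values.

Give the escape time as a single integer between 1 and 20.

Answer: 20

Derivation:
z_0 = 0 + 0i, c = -0.2000 + -0.2980i
Iter 1: z = -0.2000 + -0.2980i, |z|^2 = 0.1288
Iter 2: z = -0.2488 + -0.1788i, |z|^2 = 0.0939
Iter 3: z = -0.1701 + -0.2090i, |z|^2 = 0.0726
Iter 4: z = -0.2148 + -0.2269i, |z|^2 = 0.0976
Iter 5: z = -0.2054 + -0.2005i, |z|^2 = 0.0824
Iter 6: z = -0.1980 + -0.2156i, |z|^2 = 0.0857
Iter 7: z = -0.2073 + -0.2126i, |z|^2 = 0.0882
Iter 8: z = -0.2022 + -0.2099i, |z|^2 = 0.0849
Iter 9: z = -0.2031 + -0.2131i, |z|^2 = 0.0867
Iter 10: z = -0.2041 + -0.2114i, |z|^2 = 0.0864
Iter 11: z = -0.2030 + -0.2117i, |z|^2 = 0.0860
Iter 12: z = -0.2036 + -0.2120i, |z|^2 = 0.0864
Iter 13: z = -0.2035 + -0.2117i, |z|^2 = 0.0862
Iter 14: z = -0.2034 + -0.2118i, |z|^2 = 0.0862
Iter 15: z = -0.2035 + -0.2118i, |z|^2 = 0.0863
Iter 16: z = -0.2035 + -0.2118i, |z|^2 = 0.0862
Iter 17: z = -0.2035 + -0.2118i, |z|^2 = 0.0863
Iter 18: z = -0.2035 + -0.2118i, |z|^2 = 0.0863
Iter 19: z = -0.2035 + -0.2118i, |z|^2 = 0.0863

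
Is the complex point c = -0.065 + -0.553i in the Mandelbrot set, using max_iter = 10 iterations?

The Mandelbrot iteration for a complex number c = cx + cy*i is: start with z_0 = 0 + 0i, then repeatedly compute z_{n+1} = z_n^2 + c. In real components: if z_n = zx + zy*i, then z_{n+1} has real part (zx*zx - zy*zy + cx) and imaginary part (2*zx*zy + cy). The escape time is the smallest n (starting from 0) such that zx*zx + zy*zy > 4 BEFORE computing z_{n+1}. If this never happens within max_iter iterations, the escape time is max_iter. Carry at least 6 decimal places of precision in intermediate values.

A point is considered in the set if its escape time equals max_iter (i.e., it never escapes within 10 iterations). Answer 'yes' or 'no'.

z_0 = 0 + 0i, c = -0.0650 + -0.5530i
Iter 1: z = -0.0650 + -0.5530i, |z|^2 = 0.3100
Iter 2: z = -0.3666 + -0.4811i, |z|^2 = 0.3659
Iter 3: z = -0.1621 + -0.2003i, |z|^2 = 0.0664
Iter 4: z = -0.0788 + -0.4881i, |z|^2 = 0.2444
Iter 5: z = -0.2970 + -0.4760i, |z|^2 = 0.3148
Iter 6: z = -0.2034 + -0.2702i, |z|^2 = 0.1144
Iter 7: z = -0.0966 + -0.4431i, |z|^2 = 0.2057
Iter 8: z = -0.2520 + -0.4674i, |z|^2 = 0.2819
Iter 9: z = -0.2199 + -0.3175i, |z|^2 = 0.1492
Did not escape in 10 iterations → in set

Answer: yes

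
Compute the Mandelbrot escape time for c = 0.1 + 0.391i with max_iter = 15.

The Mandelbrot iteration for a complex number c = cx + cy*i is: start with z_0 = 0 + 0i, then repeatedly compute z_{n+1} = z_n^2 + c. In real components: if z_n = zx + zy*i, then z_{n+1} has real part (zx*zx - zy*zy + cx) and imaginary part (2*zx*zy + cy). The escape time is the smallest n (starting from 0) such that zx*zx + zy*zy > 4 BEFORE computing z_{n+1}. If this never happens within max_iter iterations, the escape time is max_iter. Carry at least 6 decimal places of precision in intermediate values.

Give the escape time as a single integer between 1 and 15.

Answer: 15

Derivation:
z_0 = 0 + 0i, c = 0.1000 + 0.3910i
Iter 1: z = 0.1000 + 0.3910i, |z|^2 = 0.1629
Iter 2: z = -0.0429 + 0.4692i, |z|^2 = 0.2220
Iter 3: z = -0.1183 + 0.3508i, |z|^2 = 0.1370
Iter 4: z = -0.0090 + 0.3080i, |z|^2 = 0.0949
Iter 5: z = 0.0052 + 0.3854i, |z|^2 = 0.1486
Iter 6: z = -0.0485 + 0.3950i, |z|^2 = 0.1584
Iter 7: z = -0.0537 + 0.3527i, |z|^2 = 0.1272
Iter 8: z = -0.0215 + 0.3531i, |z|^2 = 0.1252
Iter 9: z = -0.0242 + 0.3758i, |z|^2 = 0.1418
Iter 10: z = -0.0407 + 0.3728i, |z|^2 = 0.1406
Iter 11: z = -0.0373 + 0.3607i, |z|^2 = 0.1315
Iter 12: z = -0.0287 + 0.3641i, |z|^2 = 0.1334
Iter 13: z = -0.0317 + 0.3701i, |z|^2 = 0.1380
Iter 14: z = -0.0360 + 0.3675i, |z|^2 = 0.1364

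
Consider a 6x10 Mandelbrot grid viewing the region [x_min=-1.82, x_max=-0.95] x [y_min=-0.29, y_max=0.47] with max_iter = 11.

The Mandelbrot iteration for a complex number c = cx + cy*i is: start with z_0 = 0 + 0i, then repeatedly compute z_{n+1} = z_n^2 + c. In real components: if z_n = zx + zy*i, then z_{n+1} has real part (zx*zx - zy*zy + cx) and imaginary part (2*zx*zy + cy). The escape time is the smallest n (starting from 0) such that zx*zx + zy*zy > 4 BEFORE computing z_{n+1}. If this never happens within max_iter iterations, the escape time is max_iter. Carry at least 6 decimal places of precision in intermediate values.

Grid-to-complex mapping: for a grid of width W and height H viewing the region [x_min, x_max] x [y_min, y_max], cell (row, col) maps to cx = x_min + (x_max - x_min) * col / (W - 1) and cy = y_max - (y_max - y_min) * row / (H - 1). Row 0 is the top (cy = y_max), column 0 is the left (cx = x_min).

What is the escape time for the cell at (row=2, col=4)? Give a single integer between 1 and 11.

z_0 = 0 + 0i, c = -1.1240 + 0.3011i
Iter 1: z = -1.1240 + 0.3011i, |z|^2 = 1.3540
Iter 2: z = 0.0487 + -0.3758i, |z|^2 = 0.1436
Iter 3: z = -1.2628 + 0.2645i, |z|^2 = 1.6647
Iter 4: z = 0.4008 + -0.3669i, |z|^2 = 0.2953
Iter 5: z = -1.0980 + 0.0070i, |z|^2 = 1.2056
Iter 6: z = 0.0815 + 0.2858i, |z|^2 = 0.0883
Iter 7: z = -1.1990 + 0.3477i, |z|^2 = 1.5586
Iter 8: z = 0.1928 + -0.5328i, |z|^2 = 0.3210
Iter 9: z = -1.3707 + 0.0957i, |z|^2 = 1.8879
Iter 10: z = 0.7456 + 0.0388i, |z|^2 = 0.5574

Answer: 11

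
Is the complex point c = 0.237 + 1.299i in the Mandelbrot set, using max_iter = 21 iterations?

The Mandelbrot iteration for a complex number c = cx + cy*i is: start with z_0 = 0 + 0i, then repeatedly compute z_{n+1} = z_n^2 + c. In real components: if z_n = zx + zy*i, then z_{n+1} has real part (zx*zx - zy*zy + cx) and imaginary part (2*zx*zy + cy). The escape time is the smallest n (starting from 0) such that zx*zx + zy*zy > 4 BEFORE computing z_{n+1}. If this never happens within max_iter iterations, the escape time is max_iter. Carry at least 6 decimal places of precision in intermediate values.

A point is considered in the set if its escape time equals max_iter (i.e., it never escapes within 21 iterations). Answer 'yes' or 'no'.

Answer: no

Derivation:
z_0 = 0 + 0i, c = 0.2370 + 1.2990i
Iter 1: z = 0.2370 + 1.2990i, |z|^2 = 1.7436
Iter 2: z = -1.3942 + 1.9147i, |z|^2 = 5.6101
Escaped at iteration 2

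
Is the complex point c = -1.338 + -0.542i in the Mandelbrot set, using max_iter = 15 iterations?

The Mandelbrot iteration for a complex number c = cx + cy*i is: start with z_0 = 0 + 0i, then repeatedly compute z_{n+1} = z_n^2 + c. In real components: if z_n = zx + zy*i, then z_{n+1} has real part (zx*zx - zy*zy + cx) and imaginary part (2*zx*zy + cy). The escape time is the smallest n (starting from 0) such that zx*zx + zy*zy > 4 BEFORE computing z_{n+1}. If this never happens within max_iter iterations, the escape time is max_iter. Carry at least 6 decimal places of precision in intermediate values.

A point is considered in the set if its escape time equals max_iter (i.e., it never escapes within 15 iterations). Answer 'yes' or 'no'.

Answer: no

Derivation:
z_0 = 0 + 0i, c = -1.3380 + -0.5420i
Iter 1: z = -1.3380 + -0.5420i, |z|^2 = 2.0840
Iter 2: z = 0.1585 + 0.9084i, |z|^2 = 0.8503
Iter 3: z = -2.1381 + -0.2541i, |z|^2 = 4.6359
Escaped at iteration 3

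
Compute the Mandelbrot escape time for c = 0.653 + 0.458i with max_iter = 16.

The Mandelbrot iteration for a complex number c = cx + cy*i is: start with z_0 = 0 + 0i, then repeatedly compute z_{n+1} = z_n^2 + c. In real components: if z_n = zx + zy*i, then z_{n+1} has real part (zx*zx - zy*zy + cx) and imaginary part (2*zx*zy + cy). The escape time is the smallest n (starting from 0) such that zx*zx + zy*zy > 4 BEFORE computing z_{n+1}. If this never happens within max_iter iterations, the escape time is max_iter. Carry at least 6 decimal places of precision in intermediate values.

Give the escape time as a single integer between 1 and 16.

z_0 = 0 + 0i, c = 0.6530 + 0.4580i
Iter 1: z = 0.6530 + 0.4580i, |z|^2 = 0.6362
Iter 2: z = 0.8696 + 1.0561i, |z|^2 = 1.8717
Iter 3: z = 0.2938 + 2.2949i, |z|^2 = 5.3531
Escaped at iteration 3

Answer: 3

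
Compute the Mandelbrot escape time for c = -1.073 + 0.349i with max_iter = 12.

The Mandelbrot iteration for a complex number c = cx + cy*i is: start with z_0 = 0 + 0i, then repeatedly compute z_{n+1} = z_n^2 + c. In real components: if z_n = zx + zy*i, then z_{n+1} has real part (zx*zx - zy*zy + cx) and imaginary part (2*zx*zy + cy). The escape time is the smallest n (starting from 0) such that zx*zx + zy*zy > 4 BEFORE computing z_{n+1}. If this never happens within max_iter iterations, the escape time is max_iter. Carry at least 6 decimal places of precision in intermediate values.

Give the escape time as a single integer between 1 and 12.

z_0 = 0 + 0i, c = -1.0730 + 0.3490i
Iter 1: z = -1.0730 + 0.3490i, |z|^2 = 1.2731
Iter 2: z = -0.0435 + -0.4000i, |z|^2 = 0.1619
Iter 3: z = -1.2311 + 0.3838i, |z|^2 = 1.6628
Iter 4: z = 0.2953 + -0.5959i, |z|^2 = 0.4423
Iter 5: z = -1.3409 + -0.0029i, |z|^2 = 1.7981
Iter 6: z = 0.7251 + 0.3568i, |z|^2 = 0.6530
Iter 7: z = -0.6745 + 0.8664i, |z|^2 = 1.2056
Iter 8: z = -1.3686 + -0.8198i, |z|^2 = 2.5450
Iter 9: z = 0.1279 + 2.5929i, |z|^2 = 6.7395
Escaped at iteration 9

Answer: 9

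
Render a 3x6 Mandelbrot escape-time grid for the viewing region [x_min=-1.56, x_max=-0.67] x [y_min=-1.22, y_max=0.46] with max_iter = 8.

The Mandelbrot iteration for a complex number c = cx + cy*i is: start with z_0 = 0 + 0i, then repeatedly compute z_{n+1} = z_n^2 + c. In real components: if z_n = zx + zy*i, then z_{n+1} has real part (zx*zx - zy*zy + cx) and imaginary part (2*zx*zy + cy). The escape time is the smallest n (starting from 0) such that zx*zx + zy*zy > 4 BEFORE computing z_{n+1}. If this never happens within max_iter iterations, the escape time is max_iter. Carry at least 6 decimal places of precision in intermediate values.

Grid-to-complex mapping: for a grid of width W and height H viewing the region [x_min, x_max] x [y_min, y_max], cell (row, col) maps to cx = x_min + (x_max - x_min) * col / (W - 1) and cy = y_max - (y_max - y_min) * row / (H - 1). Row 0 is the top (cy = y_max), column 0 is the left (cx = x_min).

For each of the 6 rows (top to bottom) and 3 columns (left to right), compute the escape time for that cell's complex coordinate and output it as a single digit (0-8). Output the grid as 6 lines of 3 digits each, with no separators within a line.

(row=0, col=0): c = -1.5600 + 0.4600i → escape time 3
(row=0, col=1): c = -1.1150 + 0.4600i → escape time 5
(row=0, col=2): c = -0.6700 + 0.4600i → escape time 8
(row=1, col=0): c = -1.5600 + 0.1240i → escape time 6
(row=1, col=1): c = -1.1150 + 0.1240i → escape time 8
(row=1, col=2): c = -0.6700 + 0.1240i → escape time 8
(row=2, col=0): c = -1.5600 + -0.2120i → escape time 5
(row=2, col=1): c = -1.1150 + -0.2120i → escape time 8
(row=2, col=2): c = -0.6700 + -0.2120i → escape time 8
(row=3, col=0): c = -1.5600 + -0.5480i → escape time 3
(row=3, col=1): c = -1.1150 + -0.5480i → escape time 5
(row=3, col=2): c = -0.6700 + -0.5480i → escape time 7
(row=4, col=0): c = -1.5600 + -0.8840i → escape time 3
(row=4, col=1): c = -1.1150 + -0.8840i → escape time 3
(row=4, col=2): c = -0.6700 + -0.8840i → escape time 4
(row=5, col=0): c = -1.5600 + -1.2200i → escape time 2
(row=5, col=1): c = -1.1150 + -1.2200i → escape time 2
(row=5, col=2): c = -0.6700 + -1.2200i → escape time 3

Answer: 358
688
588
357
334
223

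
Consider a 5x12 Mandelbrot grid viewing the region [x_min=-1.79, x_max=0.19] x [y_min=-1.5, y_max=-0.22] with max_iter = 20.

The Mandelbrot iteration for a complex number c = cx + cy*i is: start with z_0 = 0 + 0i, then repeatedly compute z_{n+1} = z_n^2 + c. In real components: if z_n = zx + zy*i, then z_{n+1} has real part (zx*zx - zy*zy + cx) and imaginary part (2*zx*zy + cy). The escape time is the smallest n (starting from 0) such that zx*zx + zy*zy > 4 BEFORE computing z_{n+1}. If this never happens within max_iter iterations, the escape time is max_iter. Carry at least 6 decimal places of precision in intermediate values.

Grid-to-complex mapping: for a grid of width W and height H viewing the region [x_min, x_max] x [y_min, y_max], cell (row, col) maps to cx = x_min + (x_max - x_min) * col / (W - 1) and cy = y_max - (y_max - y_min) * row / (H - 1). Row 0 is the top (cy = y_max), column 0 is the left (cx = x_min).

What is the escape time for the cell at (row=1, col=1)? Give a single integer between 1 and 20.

Answer: 8

Derivation:
z_0 = 0 + 0i, c = -1.2950 + -0.3364i
Iter 1: z = -1.2950 + -0.3364i, |z|^2 = 1.7902
Iter 2: z = 0.2689 + 0.5348i, |z|^2 = 0.3583
Iter 3: z = -1.5087 + -0.0488i, |z|^2 = 2.2786
Iter 4: z = 0.9789 + -0.1892i, |z|^2 = 0.9940
Iter 5: z = -0.3726 + -0.7069i, |z|^2 = 0.6385
Iter 6: z = -1.6558 + 0.1904i, |z|^2 = 2.7781
Iter 7: z = 1.4106 + -0.9668i, |z|^2 = 2.9245
Iter 8: z = -0.2399 + -3.0639i, |z|^2 = 9.4451
Escaped at iteration 8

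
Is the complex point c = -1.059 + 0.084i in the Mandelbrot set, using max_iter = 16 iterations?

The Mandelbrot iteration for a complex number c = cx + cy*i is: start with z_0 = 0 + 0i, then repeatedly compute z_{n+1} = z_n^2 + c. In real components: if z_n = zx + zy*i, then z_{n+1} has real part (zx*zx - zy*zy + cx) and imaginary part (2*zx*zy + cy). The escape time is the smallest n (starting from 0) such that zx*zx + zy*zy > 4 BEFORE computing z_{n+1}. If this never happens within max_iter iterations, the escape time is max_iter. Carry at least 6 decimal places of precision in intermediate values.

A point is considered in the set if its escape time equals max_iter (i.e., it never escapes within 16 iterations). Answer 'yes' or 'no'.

z_0 = 0 + 0i, c = -1.0590 + 0.0840i
Iter 1: z = -1.0590 + 0.0840i, |z|^2 = 1.1285
Iter 2: z = 0.0554 + -0.0939i, |z|^2 = 0.0119
Iter 3: z = -1.0647 + 0.0736i, |z|^2 = 1.1391
Iter 4: z = 0.0693 + -0.0727i, |z|^2 = 0.0101
Iter 5: z = -1.0595 + 0.0739i, |z|^2 = 1.1280
Iter 6: z = 0.0580 + -0.0726i, |z|^2 = 0.0086
Iter 7: z = -1.0609 + 0.0756i, |z|^2 = 1.1312
Iter 8: z = 0.0608 + -0.0763i, |z|^2 = 0.0095
Iter 9: z = -1.0611 + 0.0747i, |z|^2 = 1.1316
Iter 10: z = 0.0614 + -0.0746i, |z|^2 = 0.0093
Iter 11: z = -1.0608 + 0.0748i, |z|^2 = 1.1309
Iter 12: z = 0.0607 + -0.0748i, |z|^2 = 0.0093
Iter 13: z = -1.0609 + 0.0749i, |z|^2 = 1.1311
Iter 14: z = 0.0609 + -0.0750i, |z|^2 = 0.0093
Iter 15: z = -1.0609 + 0.0749i, |z|^2 = 1.1311
Did not escape in 16 iterations → in set

Answer: yes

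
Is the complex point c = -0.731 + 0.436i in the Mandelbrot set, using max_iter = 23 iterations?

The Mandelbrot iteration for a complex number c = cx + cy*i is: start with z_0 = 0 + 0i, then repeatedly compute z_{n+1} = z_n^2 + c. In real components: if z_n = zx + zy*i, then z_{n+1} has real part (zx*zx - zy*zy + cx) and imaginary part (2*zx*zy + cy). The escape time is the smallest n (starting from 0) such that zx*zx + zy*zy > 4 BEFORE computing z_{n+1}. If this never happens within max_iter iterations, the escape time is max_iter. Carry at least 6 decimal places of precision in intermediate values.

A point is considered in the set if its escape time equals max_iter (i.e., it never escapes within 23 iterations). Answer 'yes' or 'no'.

z_0 = 0 + 0i, c = -0.7310 + 0.4360i
Iter 1: z = -0.7310 + 0.4360i, |z|^2 = 0.7245
Iter 2: z = -0.3867 + -0.2014i, |z|^2 = 0.1901
Iter 3: z = -0.6220 + 0.5918i, |z|^2 = 0.7371
Iter 4: z = -0.6943 + -0.3002i, |z|^2 = 0.5722
Iter 5: z = -0.3390 + 0.8529i, |z|^2 = 0.8424
Iter 6: z = -1.3435 + -0.1423i, |z|^2 = 1.8252
Iter 7: z = 1.0537 + 0.8184i, |z|^2 = 1.7801
Iter 8: z = -0.2905 + 2.1607i, |z|^2 = 4.7531
Escaped at iteration 8

Answer: no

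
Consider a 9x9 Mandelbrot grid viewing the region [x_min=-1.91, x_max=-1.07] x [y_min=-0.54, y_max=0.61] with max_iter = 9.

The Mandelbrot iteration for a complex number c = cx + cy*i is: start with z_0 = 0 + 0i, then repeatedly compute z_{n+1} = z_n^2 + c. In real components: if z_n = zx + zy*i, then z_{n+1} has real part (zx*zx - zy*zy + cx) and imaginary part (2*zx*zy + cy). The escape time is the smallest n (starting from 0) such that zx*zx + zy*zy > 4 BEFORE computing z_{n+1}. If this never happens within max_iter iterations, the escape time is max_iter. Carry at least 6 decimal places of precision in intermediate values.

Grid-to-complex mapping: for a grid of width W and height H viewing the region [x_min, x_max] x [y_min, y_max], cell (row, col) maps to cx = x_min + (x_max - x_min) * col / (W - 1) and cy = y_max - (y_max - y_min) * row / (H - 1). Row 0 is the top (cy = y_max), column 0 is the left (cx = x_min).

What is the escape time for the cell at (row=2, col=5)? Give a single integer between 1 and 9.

z_0 = 0 + 0i, c = -1.3850 + 0.3225i
Iter 1: z = -1.3850 + 0.3225i, |z|^2 = 2.0222
Iter 2: z = 0.4292 + -0.5708i, |z|^2 = 0.5101
Iter 3: z = -1.5266 + -0.1675i, |z|^2 = 2.3586
Iter 4: z = 0.9175 + 0.8340i, |z|^2 = 1.5373
Iter 5: z = -1.2387 + 1.8528i, |z|^2 = 4.9673
Escaped at iteration 5

Answer: 5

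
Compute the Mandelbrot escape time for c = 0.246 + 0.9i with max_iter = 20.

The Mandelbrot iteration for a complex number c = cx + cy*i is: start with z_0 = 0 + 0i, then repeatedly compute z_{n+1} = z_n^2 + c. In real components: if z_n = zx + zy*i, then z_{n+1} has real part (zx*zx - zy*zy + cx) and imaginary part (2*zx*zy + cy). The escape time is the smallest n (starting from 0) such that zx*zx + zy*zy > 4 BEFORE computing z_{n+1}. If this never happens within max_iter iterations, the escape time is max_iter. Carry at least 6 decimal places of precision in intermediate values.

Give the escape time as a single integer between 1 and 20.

Answer: 4

Derivation:
z_0 = 0 + 0i, c = 0.2460 + 0.9000i
Iter 1: z = 0.2460 + 0.9000i, |z|^2 = 0.8705
Iter 2: z = -0.5035 + 1.3428i, |z|^2 = 2.0566
Iter 3: z = -1.3036 + -0.4522i, |z|^2 = 1.9039
Iter 4: z = 1.7410 + 2.0789i, |z|^2 = 7.3527
Escaped at iteration 4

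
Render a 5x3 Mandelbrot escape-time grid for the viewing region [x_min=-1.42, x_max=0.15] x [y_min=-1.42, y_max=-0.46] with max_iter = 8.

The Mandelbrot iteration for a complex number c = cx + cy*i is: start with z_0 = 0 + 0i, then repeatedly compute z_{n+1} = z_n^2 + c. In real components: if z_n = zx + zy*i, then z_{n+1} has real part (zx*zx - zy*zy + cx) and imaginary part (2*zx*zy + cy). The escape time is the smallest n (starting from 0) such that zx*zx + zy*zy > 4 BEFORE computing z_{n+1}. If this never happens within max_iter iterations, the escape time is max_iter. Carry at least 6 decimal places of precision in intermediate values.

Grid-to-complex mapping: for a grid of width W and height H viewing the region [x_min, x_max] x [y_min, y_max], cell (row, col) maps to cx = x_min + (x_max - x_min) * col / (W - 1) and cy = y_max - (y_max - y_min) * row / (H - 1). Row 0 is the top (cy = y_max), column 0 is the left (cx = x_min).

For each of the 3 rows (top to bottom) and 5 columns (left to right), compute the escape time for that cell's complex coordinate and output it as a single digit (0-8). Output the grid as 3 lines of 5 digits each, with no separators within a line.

(row=0, col=0): c = -1.4200 + -0.4600i → escape time 4
(row=0, col=1): c = -1.0275 + -0.4600i → escape time 5
(row=0, col=2): c = -0.6350 + -0.4600i → escape time 8
(row=0, col=3): c = -0.2425 + -0.4600i → escape time 8
(row=0, col=4): c = 0.1500 + -0.4600i → escape time 8
(row=1, col=0): c = -1.4200 + -0.9400i → escape time 3
(row=1, col=1): c = -1.0275 + -0.9400i → escape time 3
(row=1, col=2): c = -0.6350 + -0.9400i → escape time 4
(row=1, col=3): c = -0.2425 + -0.9400i → escape time 7
(row=1, col=4): c = 0.1500 + -0.9400i → escape time 4
(row=2, col=0): c = -1.4200 + -1.4200i → escape time 1
(row=2, col=1): c = -1.0275 + -1.4200i → escape time 2
(row=2, col=2): c = -0.6350 + -1.4200i → escape time 2
(row=2, col=3): c = -0.2425 + -1.4200i → escape time 2
(row=2, col=4): c = 0.1500 + -1.4200i → escape time 2

Answer: 45888
33474
12222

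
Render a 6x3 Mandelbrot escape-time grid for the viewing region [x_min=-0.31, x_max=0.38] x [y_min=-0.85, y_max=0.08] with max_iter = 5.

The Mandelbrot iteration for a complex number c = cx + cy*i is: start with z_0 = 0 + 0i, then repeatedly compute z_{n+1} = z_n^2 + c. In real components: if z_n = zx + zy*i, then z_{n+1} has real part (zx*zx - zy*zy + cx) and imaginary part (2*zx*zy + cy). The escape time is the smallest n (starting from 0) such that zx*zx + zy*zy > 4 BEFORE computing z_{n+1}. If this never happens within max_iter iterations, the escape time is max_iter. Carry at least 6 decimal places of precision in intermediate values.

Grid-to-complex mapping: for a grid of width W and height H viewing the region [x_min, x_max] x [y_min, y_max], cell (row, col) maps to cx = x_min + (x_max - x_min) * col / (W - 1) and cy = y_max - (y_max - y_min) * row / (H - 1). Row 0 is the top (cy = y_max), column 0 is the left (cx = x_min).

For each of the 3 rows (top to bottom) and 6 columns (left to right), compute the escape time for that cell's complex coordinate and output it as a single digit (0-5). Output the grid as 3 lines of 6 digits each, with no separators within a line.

(row=0, col=0): c = -0.3100 + 0.0800i → escape time 5
(row=0, col=1): c = -0.1720 + 0.0800i → escape time 5
(row=0, col=2): c = -0.0340 + 0.0800i → escape time 5
(row=0, col=3): c = 0.1040 + 0.0800i → escape time 5
(row=0, col=4): c = 0.2420 + 0.0800i → escape time 5
(row=0, col=5): c = 0.3800 + 0.0800i → escape time 5
(row=1, col=0): c = -0.3100 + -0.3850i → escape time 5
(row=1, col=1): c = -0.1720 + -0.3850i → escape time 5
(row=1, col=2): c = -0.0340 + -0.3850i → escape time 5
(row=1, col=3): c = 0.1040 + -0.3850i → escape time 5
(row=1, col=4): c = 0.2420 + -0.3850i → escape time 5
(row=1, col=5): c = 0.3800 + -0.3850i → escape time 5
(row=2, col=0): c = -0.3100 + -0.8500i → escape time 5
(row=2, col=1): c = -0.1720 + -0.8500i → escape time 5
(row=2, col=2): c = -0.0340 + -0.8500i → escape time 5
(row=2, col=3): c = 0.1040 + -0.8500i → escape time 5
(row=2, col=4): c = 0.2420 + -0.8500i → escape time 4
(row=2, col=5): c = 0.3800 + -0.8500i → escape time 4

Answer: 555555
555555
555544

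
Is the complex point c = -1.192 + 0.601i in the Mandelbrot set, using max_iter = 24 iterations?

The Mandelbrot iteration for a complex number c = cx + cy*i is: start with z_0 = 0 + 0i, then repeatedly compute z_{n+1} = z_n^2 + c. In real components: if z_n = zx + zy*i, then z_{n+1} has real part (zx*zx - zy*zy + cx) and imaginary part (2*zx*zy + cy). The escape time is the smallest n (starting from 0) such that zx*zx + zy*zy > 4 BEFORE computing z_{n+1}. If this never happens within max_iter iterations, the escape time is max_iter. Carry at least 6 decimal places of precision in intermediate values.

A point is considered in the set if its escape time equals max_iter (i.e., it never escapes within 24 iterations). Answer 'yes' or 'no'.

Answer: no

Derivation:
z_0 = 0 + 0i, c = -1.1920 + 0.6010i
Iter 1: z = -1.1920 + 0.6010i, |z|^2 = 1.7821
Iter 2: z = -0.1323 + -0.8318i, |z|^2 = 0.7094
Iter 3: z = -1.8664 + 0.8212i, |z|^2 = 4.1576
Escaped at iteration 3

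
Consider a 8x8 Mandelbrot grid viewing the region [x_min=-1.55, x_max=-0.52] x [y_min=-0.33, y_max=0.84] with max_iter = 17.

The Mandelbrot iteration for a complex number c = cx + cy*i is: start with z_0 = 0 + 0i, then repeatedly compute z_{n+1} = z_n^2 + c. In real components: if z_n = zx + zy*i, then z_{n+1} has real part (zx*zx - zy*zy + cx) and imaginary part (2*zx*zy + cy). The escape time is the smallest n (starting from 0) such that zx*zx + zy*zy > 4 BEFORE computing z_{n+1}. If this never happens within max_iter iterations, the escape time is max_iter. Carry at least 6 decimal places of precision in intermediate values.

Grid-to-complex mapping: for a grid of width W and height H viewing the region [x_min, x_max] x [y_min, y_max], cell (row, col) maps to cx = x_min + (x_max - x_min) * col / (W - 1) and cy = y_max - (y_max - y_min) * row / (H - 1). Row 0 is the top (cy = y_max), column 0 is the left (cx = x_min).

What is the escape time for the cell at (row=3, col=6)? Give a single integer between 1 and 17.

z_0 = 0 + 0i, c = -0.6671 + 0.3386i
Iter 1: z = -0.6671 + 0.3386i, |z|^2 = 0.5597
Iter 2: z = -0.3367 + -0.1132i, |z|^2 = 0.1262
Iter 3: z = -0.5666 + 0.4148i, |z|^2 = 0.4931
Iter 4: z = -0.5182 + -0.1315i, |z|^2 = 0.2858
Iter 5: z = -0.4159 + 0.4748i, |z|^2 = 0.3984
Iter 6: z = -0.7196 + -0.0564i, |z|^2 = 0.5210
Iter 7: z = -0.1525 + 0.4197i, |z|^2 = 0.1994
Iter 8: z = -0.8201 + 0.2105i, |z|^2 = 0.7168
Iter 9: z = -0.0390 + -0.0067i, |z|^2 = 0.0016
Iter 10: z = -0.6657 + 0.3391i, |z|^2 = 0.5581
Iter 11: z = -0.3390 + -0.1129i, |z|^2 = 0.1277
Iter 12: z = -0.5650 + 0.4151i, |z|^2 = 0.4915
Iter 13: z = -0.5203 + -0.1305i, |z|^2 = 0.2877
Iter 14: z = -0.4135 + 0.4743i, |z|^2 = 0.3959
Iter 15: z = -0.7212 + -0.0537i, |z|^2 = 0.5230
Iter 16: z = -0.1499 + 0.4160i, |z|^2 = 0.1955

Answer: 17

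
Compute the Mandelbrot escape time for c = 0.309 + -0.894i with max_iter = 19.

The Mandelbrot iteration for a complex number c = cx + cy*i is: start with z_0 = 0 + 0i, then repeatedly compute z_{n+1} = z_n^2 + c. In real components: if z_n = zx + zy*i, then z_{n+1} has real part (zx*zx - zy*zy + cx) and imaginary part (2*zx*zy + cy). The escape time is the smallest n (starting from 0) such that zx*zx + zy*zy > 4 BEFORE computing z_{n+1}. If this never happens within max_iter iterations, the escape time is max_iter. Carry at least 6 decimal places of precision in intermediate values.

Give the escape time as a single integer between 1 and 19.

Answer: 4

Derivation:
z_0 = 0 + 0i, c = 0.3090 + -0.8940i
Iter 1: z = 0.3090 + -0.8940i, |z|^2 = 0.8947
Iter 2: z = -0.3948 + -1.4465i, |z|^2 = 2.2482
Iter 3: z = -1.6275 + 0.2480i, |z|^2 = 2.7103
Iter 4: z = 2.8963 + -1.7013i, |z|^2 = 11.2828
Escaped at iteration 4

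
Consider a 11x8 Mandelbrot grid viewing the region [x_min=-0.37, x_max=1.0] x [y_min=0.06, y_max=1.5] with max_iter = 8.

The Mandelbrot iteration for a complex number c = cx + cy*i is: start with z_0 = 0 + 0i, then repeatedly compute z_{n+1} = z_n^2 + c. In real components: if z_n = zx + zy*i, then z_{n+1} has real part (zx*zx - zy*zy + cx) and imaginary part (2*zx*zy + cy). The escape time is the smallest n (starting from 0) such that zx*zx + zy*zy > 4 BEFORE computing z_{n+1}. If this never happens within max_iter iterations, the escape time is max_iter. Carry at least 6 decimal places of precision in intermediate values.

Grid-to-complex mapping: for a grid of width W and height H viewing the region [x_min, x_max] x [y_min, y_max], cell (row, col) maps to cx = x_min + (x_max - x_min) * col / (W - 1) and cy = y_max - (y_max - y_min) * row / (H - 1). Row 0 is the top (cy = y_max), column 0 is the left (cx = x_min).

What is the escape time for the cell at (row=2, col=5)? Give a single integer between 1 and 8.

Answer: 3

Derivation:
z_0 = 0 + 0i, c = 0.3150 + 1.0886i
Iter 1: z = 0.3150 + 1.0886i, |z|^2 = 1.2842
Iter 2: z = -0.7708 + 1.7744i, |z|^2 = 3.7425
Iter 3: z = -2.2393 + -1.6467i, |z|^2 = 7.7261
Escaped at iteration 3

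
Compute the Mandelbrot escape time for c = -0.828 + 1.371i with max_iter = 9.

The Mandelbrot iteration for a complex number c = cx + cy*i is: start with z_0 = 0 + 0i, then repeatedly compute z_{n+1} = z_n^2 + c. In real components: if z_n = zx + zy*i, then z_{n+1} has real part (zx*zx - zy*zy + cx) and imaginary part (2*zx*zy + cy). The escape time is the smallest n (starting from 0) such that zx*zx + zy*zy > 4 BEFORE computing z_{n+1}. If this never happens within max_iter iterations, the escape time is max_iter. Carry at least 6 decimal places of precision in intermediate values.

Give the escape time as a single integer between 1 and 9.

Answer: 2

Derivation:
z_0 = 0 + 0i, c = -0.8280 + 1.3710i
Iter 1: z = -0.8280 + 1.3710i, |z|^2 = 2.5652
Iter 2: z = -2.0221 + -0.8994i, |z|^2 = 4.8976
Escaped at iteration 2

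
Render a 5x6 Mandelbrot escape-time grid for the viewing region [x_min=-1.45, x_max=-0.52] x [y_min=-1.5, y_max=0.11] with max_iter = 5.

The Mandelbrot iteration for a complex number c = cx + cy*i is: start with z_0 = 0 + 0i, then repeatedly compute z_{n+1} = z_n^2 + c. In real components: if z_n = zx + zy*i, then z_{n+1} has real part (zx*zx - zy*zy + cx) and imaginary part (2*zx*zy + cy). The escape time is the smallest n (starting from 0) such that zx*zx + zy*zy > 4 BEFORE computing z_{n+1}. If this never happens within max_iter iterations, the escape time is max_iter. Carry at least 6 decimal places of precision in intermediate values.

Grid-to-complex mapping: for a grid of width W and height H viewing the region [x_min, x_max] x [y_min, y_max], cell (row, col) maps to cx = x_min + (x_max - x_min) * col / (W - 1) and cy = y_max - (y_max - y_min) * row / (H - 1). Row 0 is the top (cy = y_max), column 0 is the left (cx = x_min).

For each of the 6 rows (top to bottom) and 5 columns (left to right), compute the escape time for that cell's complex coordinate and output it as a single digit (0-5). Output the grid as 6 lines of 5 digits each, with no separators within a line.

Answer: 55555
55555
34555
33344
22333
12222

Derivation:
(row=0, col=0): c = -1.4500 + 0.1100i → escape time 5
(row=0, col=1): c = -1.2175 + 0.1100i → escape time 5
(row=0, col=2): c = -0.9850 + 0.1100i → escape time 5
(row=0, col=3): c = -0.7525 + 0.1100i → escape time 5
(row=0, col=4): c = -0.5200 + 0.1100i → escape time 5
(row=1, col=0): c = -1.4500 + -0.2120i → escape time 5
(row=1, col=1): c = -1.2175 + -0.2120i → escape time 5
(row=1, col=2): c = -0.9850 + -0.2120i → escape time 5
(row=1, col=3): c = -0.7525 + -0.2120i → escape time 5
(row=1, col=4): c = -0.5200 + -0.2120i → escape time 5
(row=2, col=0): c = -1.4500 + -0.5340i → escape time 3
(row=2, col=1): c = -1.2175 + -0.5340i → escape time 4
(row=2, col=2): c = -0.9850 + -0.5340i → escape time 5
(row=2, col=3): c = -0.7525 + -0.5340i → escape time 5
(row=2, col=4): c = -0.5200 + -0.5340i → escape time 5
(row=3, col=0): c = -1.4500 + -0.8560i → escape time 3
(row=3, col=1): c = -1.2175 + -0.8560i → escape time 3
(row=3, col=2): c = -0.9850 + -0.8560i → escape time 3
(row=3, col=3): c = -0.7525 + -0.8560i → escape time 4
(row=3, col=4): c = -0.5200 + -0.8560i → escape time 4
(row=4, col=0): c = -1.4500 + -1.1780i → escape time 2
(row=4, col=1): c = -1.2175 + -1.1780i → escape time 2
(row=4, col=2): c = -0.9850 + -1.1780i → escape time 3
(row=4, col=3): c = -0.7525 + -1.1780i → escape time 3
(row=4, col=4): c = -0.5200 + -1.1780i → escape time 3
(row=5, col=0): c = -1.4500 + -1.5000i → escape time 1
(row=5, col=1): c = -1.2175 + -1.5000i → escape time 2
(row=5, col=2): c = -0.9850 + -1.5000i → escape time 2
(row=5, col=3): c = -0.7525 + -1.5000i → escape time 2
(row=5, col=4): c = -0.5200 + -1.5000i → escape time 2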